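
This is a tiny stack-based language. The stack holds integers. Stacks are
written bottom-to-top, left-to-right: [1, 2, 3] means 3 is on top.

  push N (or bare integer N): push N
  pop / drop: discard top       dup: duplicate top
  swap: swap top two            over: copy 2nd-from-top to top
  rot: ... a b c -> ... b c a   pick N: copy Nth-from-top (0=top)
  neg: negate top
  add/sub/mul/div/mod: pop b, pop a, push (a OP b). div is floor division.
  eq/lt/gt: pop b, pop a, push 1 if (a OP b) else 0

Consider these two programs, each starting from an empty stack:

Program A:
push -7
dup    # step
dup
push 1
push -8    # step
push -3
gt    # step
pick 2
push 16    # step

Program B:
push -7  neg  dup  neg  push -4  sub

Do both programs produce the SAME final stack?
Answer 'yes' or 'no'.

Answer: no

Derivation:
Program A trace:
  After 'push -7': [-7]
  After 'dup': [-7, -7]
  After 'dup': [-7, -7, -7]
  After 'push 1': [-7, -7, -7, 1]
  After 'push -8': [-7, -7, -7, 1, -8]
  After 'push -3': [-7, -7, -7, 1, -8, -3]
  After 'gt': [-7, -7, -7, 1, 0]
  After 'pick 2': [-7, -7, -7, 1, 0, -7]
  After 'push 16': [-7, -7, -7, 1, 0, -7, 16]
Program A final stack: [-7, -7, -7, 1, 0, -7, 16]

Program B trace:
  After 'push -7': [-7]
  After 'neg': [7]
  After 'dup': [7, 7]
  After 'neg': [7, -7]
  After 'push -4': [7, -7, -4]
  After 'sub': [7, -3]
Program B final stack: [7, -3]
Same: no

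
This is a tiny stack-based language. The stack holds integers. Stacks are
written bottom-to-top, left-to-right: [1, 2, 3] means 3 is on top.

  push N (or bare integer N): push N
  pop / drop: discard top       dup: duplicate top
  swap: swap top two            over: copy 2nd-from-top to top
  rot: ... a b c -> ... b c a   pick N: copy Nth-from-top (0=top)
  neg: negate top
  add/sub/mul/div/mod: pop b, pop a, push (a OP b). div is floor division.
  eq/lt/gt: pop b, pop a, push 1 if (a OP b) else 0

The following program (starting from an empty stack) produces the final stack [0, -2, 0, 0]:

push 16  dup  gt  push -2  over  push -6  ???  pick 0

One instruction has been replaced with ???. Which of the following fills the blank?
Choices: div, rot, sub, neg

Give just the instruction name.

Stack before ???: [0, -2, 0, -6]
Stack after ???:  [0, -2, 0]
Checking each choice:
  div: MATCH
  rot: produces [0, 0, -6, -2, -2]
  sub: produces [0, -2, 6, 6]
  neg: produces [0, -2, 0, 6, 6]


Answer: div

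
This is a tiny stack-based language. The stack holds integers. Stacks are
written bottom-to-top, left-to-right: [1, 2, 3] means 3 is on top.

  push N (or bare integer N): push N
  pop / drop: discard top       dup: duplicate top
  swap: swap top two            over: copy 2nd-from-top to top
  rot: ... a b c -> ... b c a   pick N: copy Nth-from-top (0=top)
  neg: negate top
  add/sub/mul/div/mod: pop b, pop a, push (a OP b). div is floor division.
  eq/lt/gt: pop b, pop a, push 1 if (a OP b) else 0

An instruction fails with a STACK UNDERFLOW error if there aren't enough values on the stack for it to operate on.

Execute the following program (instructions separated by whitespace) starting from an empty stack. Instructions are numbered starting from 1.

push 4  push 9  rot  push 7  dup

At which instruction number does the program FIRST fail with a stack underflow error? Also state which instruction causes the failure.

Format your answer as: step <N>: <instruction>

Step 1 ('push 4'): stack = [4], depth = 1
Step 2 ('push 9'): stack = [4, 9], depth = 2
Step 3 ('rot'): needs 3 value(s) but depth is 2 — STACK UNDERFLOW

Answer: step 3: rot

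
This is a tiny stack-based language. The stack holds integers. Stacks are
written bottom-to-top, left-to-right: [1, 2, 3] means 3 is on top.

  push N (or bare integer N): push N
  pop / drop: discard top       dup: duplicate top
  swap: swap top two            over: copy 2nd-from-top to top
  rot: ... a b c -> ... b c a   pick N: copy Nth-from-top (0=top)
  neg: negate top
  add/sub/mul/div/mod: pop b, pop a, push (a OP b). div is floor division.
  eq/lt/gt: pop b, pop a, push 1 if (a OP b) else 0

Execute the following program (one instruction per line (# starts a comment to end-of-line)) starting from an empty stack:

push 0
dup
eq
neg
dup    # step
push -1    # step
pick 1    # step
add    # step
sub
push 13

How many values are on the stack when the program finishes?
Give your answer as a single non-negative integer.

After 'push 0': stack = [0] (depth 1)
After 'dup': stack = [0, 0] (depth 2)
After 'eq': stack = [1] (depth 1)
After 'neg': stack = [-1] (depth 1)
After 'dup': stack = [-1, -1] (depth 2)
After 'push -1': stack = [-1, -1, -1] (depth 3)
After 'pick 1': stack = [-1, -1, -1, -1] (depth 4)
After 'add': stack = [-1, -1, -2] (depth 3)
After 'sub': stack = [-1, 1] (depth 2)
After 'push 13': stack = [-1, 1, 13] (depth 3)

Answer: 3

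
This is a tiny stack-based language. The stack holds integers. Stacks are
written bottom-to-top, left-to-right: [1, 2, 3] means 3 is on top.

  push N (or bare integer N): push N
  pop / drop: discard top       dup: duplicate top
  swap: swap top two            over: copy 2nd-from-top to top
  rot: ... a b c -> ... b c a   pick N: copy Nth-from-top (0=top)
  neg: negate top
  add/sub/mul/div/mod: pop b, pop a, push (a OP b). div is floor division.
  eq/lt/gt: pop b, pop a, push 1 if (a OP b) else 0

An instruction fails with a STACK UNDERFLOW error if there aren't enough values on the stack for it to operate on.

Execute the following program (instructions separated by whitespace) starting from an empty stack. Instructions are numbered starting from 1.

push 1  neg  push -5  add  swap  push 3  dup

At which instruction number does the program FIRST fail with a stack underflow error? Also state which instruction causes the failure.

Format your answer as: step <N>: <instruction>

Step 1 ('push 1'): stack = [1], depth = 1
Step 2 ('neg'): stack = [-1], depth = 1
Step 3 ('push -5'): stack = [-1, -5], depth = 2
Step 4 ('add'): stack = [-6], depth = 1
Step 5 ('swap'): needs 2 value(s) but depth is 1 — STACK UNDERFLOW

Answer: step 5: swap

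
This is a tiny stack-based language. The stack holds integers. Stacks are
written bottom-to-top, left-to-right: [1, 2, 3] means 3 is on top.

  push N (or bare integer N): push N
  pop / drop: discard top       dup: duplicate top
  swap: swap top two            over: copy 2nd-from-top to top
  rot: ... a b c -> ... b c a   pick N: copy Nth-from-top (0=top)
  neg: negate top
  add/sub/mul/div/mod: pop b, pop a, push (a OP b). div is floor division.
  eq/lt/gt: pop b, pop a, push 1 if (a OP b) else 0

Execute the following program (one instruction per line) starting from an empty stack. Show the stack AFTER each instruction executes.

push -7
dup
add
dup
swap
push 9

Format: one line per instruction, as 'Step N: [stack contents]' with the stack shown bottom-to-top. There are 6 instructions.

Step 1: [-7]
Step 2: [-7, -7]
Step 3: [-14]
Step 4: [-14, -14]
Step 5: [-14, -14]
Step 6: [-14, -14, 9]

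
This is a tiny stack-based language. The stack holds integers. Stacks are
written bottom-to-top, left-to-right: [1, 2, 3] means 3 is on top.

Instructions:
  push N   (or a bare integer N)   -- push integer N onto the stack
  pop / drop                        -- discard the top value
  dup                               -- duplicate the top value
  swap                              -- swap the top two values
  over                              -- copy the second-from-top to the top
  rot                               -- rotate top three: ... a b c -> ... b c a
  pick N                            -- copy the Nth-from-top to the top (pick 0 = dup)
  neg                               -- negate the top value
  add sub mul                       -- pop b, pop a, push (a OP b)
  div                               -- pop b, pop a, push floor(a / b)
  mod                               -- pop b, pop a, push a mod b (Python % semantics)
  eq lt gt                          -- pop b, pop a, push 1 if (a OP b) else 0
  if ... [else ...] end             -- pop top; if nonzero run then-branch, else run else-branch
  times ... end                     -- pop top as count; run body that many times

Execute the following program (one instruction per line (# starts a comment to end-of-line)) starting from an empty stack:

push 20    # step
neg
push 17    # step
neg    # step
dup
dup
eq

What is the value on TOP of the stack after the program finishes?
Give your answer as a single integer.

Answer: 1

Derivation:
After 'push 20': [20]
After 'neg': [-20]
After 'push 17': [-20, 17]
After 'neg': [-20, -17]
After 'dup': [-20, -17, -17]
After 'dup': [-20, -17, -17, -17]
After 'eq': [-20, -17, 1]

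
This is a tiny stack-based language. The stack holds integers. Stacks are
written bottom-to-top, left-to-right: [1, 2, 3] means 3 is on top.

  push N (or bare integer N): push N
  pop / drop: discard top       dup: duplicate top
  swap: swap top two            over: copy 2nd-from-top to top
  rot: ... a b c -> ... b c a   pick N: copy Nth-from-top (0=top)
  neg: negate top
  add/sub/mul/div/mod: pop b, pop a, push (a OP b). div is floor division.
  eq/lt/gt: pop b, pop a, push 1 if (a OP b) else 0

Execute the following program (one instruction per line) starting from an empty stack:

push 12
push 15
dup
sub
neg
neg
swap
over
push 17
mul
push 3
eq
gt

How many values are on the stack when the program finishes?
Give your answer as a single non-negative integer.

After 'push 12': stack = [12] (depth 1)
After 'push 15': stack = [12, 15] (depth 2)
After 'dup': stack = [12, 15, 15] (depth 3)
After 'sub': stack = [12, 0] (depth 2)
After 'neg': stack = [12, 0] (depth 2)
After 'neg': stack = [12, 0] (depth 2)
After 'swap': stack = [0, 12] (depth 2)
After 'over': stack = [0, 12, 0] (depth 3)
After 'push 17': stack = [0, 12, 0, 17] (depth 4)
After 'mul': stack = [0, 12, 0] (depth 3)
After 'push 3': stack = [0, 12, 0, 3] (depth 4)
After 'eq': stack = [0, 12, 0] (depth 3)
After 'gt': stack = [0, 1] (depth 2)

Answer: 2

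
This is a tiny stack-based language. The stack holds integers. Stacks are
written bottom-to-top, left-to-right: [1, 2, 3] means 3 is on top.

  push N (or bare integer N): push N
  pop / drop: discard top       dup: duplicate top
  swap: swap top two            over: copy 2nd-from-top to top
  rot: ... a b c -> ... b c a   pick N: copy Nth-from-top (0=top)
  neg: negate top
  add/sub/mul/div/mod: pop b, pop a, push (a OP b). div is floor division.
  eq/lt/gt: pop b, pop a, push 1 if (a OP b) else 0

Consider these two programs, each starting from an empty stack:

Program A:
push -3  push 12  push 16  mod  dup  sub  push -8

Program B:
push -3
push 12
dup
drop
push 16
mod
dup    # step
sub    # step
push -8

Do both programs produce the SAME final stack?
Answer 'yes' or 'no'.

Program A trace:
  After 'push -3': [-3]
  After 'push 12': [-3, 12]
  After 'push 16': [-3, 12, 16]
  After 'mod': [-3, 12]
  After 'dup': [-3, 12, 12]
  After 'sub': [-3, 0]
  After 'push -8': [-3, 0, -8]
Program A final stack: [-3, 0, -8]

Program B trace:
  After 'push -3': [-3]
  After 'push 12': [-3, 12]
  After 'dup': [-3, 12, 12]
  After 'drop': [-3, 12]
  After 'push 16': [-3, 12, 16]
  After 'mod': [-3, 12]
  After 'dup': [-3, 12, 12]
  After 'sub': [-3, 0]
  After 'push -8': [-3, 0, -8]
Program B final stack: [-3, 0, -8]
Same: yes

Answer: yes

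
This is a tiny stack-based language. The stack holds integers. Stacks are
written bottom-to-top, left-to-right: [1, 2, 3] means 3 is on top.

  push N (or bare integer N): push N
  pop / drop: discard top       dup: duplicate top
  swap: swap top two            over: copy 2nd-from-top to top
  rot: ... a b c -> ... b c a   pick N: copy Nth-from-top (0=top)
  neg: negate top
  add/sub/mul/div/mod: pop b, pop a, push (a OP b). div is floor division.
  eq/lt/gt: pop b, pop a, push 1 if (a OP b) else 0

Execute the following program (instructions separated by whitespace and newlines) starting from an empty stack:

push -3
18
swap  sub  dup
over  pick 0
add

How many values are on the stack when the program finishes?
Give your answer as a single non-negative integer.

After 'push -3': stack = [-3] (depth 1)
After 'push 18': stack = [-3, 18] (depth 2)
After 'swap': stack = [18, -3] (depth 2)
After 'sub': stack = [21] (depth 1)
After 'dup': stack = [21, 21] (depth 2)
After 'over': stack = [21, 21, 21] (depth 3)
After 'pick 0': stack = [21, 21, 21, 21] (depth 4)
After 'add': stack = [21, 21, 42] (depth 3)

Answer: 3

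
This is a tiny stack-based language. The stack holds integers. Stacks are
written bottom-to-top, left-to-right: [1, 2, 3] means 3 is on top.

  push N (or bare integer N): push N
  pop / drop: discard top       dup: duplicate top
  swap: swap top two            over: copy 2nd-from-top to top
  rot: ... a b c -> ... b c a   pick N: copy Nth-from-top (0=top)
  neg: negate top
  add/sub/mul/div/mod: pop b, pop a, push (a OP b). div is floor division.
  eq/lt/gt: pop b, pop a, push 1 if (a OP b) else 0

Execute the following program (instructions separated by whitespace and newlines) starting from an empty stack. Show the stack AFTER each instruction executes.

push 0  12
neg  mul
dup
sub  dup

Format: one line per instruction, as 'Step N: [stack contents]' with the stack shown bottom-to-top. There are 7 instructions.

Step 1: [0]
Step 2: [0, 12]
Step 3: [0, -12]
Step 4: [0]
Step 5: [0, 0]
Step 6: [0]
Step 7: [0, 0]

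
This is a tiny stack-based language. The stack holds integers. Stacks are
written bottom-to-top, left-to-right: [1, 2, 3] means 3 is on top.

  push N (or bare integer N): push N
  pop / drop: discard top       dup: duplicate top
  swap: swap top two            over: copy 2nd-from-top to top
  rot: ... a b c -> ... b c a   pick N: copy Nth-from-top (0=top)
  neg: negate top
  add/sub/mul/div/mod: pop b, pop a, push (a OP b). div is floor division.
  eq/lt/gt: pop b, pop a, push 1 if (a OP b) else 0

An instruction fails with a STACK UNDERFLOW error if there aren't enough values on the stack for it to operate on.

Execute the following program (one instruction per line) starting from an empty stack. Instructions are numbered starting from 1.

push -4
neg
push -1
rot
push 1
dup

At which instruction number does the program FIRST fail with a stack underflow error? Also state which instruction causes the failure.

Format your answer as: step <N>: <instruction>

Answer: step 4: rot

Derivation:
Step 1 ('push -4'): stack = [-4], depth = 1
Step 2 ('neg'): stack = [4], depth = 1
Step 3 ('push -1'): stack = [4, -1], depth = 2
Step 4 ('rot'): needs 3 value(s) but depth is 2 — STACK UNDERFLOW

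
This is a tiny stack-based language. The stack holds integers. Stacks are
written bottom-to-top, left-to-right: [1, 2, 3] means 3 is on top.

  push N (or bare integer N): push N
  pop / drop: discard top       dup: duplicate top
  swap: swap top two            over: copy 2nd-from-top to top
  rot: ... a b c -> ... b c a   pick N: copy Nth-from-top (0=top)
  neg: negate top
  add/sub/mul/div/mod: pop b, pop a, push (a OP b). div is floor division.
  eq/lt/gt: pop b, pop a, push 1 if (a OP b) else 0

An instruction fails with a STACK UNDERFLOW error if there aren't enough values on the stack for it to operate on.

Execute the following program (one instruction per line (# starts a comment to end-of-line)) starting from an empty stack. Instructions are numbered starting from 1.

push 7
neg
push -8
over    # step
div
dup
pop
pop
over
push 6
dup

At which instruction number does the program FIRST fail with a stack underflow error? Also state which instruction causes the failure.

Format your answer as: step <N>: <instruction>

Step 1 ('push 7'): stack = [7], depth = 1
Step 2 ('neg'): stack = [-7], depth = 1
Step 3 ('push -8'): stack = [-7, -8], depth = 2
Step 4 ('over'): stack = [-7, -8, -7], depth = 3
Step 5 ('div'): stack = [-7, 1], depth = 2
Step 6 ('dup'): stack = [-7, 1, 1], depth = 3
Step 7 ('pop'): stack = [-7, 1], depth = 2
Step 8 ('pop'): stack = [-7], depth = 1
Step 9 ('over'): needs 2 value(s) but depth is 1 — STACK UNDERFLOW

Answer: step 9: over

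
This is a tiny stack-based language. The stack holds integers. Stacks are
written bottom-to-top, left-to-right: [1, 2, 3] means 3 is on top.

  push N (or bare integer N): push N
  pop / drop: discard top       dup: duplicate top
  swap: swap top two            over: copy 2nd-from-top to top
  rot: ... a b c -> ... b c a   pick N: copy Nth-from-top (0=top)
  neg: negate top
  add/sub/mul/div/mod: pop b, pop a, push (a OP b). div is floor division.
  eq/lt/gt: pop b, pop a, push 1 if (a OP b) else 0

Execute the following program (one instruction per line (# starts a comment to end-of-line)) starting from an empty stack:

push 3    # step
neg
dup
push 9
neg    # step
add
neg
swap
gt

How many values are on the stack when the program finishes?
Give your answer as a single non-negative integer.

After 'push 3': stack = [3] (depth 1)
After 'neg': stack = [-3] (depth 1)
After 'dup': stack = [-3, -3] (depth 2)
After 'push 9': stack = [-3, -3, 9] (depth 3)
After 'neg': stack = [-3, -3, -9] (depth 3)
After 'add': stack = [-3, -12] (depth 2)
After 'neg': stack = [-3, 12] (depth 2)
After 'swap': stack = [12, -3] (depth 2)
After 'gt': stack = [1] (depth 1)

Answer: 1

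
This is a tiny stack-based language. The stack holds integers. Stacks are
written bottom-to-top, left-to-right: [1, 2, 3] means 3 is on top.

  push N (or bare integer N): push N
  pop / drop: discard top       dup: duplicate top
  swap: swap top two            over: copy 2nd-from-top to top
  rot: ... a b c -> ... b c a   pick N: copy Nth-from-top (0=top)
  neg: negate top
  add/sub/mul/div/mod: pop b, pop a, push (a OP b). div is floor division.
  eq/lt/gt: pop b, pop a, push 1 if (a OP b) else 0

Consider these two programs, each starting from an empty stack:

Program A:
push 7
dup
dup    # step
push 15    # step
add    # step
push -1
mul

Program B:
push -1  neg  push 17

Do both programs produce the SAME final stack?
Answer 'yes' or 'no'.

Answer: no

Derivation:
Program A trace:
  After 'push 7': [7]
  After 'dup': [7, 7]
  After 'dup': [7, 7, 7]
  After 'push 15': [7, 7, 7, 15]
  After 'add': [7, 7, 22]
  After 'push -1': [7, 7, 22, -1]
  After 'mul': [7, 7, -22]
Program A final stack: [7, 7, -22]

Program B trace:
  After 'push -1': [-1]
  After 'neg': [1]
  After 'push 17': [1, 17]
Program B final stack: [1, 17]
Same: no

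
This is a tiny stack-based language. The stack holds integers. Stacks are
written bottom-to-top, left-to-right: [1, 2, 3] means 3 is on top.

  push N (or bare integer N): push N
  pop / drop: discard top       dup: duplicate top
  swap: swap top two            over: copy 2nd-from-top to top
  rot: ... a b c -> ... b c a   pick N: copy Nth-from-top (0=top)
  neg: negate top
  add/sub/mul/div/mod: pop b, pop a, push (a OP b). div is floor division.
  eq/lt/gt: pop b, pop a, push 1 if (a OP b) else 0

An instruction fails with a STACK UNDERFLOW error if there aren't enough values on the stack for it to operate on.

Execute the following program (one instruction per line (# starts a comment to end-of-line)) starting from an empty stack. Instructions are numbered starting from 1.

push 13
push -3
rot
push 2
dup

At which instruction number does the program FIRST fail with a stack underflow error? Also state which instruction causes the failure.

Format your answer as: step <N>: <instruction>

Step 1 ('push 13'): stack = [13], depth = 1
Step 2 ('push -3'): stack = [13, -3], depth = 2
Step 3 ('rot'): needs 3 value(s) but depth is 2 — STACK UNDERFLOW

Answer: step 3: rot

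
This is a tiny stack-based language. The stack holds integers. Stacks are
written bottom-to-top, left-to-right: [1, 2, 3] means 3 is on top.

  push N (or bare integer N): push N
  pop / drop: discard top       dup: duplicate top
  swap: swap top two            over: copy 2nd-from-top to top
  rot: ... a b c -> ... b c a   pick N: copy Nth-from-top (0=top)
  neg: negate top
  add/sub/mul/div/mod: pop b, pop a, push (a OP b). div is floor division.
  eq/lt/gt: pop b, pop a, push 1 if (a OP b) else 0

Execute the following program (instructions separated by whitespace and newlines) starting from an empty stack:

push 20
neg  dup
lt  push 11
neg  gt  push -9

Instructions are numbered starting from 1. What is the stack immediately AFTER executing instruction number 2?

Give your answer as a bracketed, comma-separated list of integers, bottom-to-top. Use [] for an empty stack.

Step 1 ('push 20'): [20]
Step 2 ('neg'): [-20]

Answer: [-20]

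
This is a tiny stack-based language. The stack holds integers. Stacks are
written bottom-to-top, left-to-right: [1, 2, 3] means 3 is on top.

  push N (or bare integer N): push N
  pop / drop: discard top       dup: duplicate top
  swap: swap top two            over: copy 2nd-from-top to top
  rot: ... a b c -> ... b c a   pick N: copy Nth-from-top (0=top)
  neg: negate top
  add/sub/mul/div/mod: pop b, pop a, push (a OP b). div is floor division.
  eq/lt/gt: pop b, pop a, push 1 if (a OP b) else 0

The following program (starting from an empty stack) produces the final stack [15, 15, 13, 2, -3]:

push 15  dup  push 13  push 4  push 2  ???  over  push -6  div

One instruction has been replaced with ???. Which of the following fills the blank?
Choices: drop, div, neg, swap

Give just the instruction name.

Answer: div

Derivation:
Stack before ???: [15, 15, 13, 4, 2]
Stack after ???:  [15, 15, 13, 2]
Checking each choice:
  drop: produces [15, 15, 13, 4, -3]
  div: MATCH
  neg: produces [15, 15, 13, 4, -2, -1]
  swap: produces [15, 15, 13, 2, 4, -1]


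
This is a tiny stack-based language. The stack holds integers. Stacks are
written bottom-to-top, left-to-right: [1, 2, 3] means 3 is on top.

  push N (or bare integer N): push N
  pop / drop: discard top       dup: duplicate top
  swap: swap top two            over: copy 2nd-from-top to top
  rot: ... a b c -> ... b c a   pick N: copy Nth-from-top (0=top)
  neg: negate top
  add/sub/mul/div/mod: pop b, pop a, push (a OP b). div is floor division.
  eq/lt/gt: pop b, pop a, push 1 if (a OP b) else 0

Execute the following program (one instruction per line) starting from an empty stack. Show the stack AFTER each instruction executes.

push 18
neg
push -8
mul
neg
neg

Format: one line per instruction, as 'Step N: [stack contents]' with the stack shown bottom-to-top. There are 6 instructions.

Step 1: [18]
Step 2: [-18]
Step 3: [-18, -8]
Step 4: [144]
Step 5: [-144]
Step 6: [144]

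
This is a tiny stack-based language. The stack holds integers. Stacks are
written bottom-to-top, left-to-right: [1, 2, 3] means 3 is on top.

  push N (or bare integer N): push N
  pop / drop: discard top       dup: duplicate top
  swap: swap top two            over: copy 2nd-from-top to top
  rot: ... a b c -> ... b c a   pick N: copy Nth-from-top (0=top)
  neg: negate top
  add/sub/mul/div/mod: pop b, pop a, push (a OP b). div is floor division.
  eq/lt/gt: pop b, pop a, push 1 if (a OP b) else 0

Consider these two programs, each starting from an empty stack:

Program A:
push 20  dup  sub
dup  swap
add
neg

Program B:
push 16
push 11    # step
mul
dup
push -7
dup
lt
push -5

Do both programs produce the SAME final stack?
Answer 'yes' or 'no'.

Program A trace:
  After 'push 20': [20]
  After 'dup': [20, 20]
  After 'sub': [0]
  After 'dup': [0, 0]
  After 'swap': [0, 0]
  After 'add': [0]
  After 'neg': [0]
Program A final stack: [0]

Program B trace:
  After 'push 16': [16]
  After 'push 11': [16, 11]
  After 'mul': [176]
  After 'dup': [176, 176]
  After 'push -7': [176, 176, -7]
  After 'dup': [176, 176, -7, -7]
  After 'lt': [176, 176, 0]
  After 'push -5': [176, 176, 0, -5]
Program B final stack: [176, 176, 0, -5]
Same: no

Answer: no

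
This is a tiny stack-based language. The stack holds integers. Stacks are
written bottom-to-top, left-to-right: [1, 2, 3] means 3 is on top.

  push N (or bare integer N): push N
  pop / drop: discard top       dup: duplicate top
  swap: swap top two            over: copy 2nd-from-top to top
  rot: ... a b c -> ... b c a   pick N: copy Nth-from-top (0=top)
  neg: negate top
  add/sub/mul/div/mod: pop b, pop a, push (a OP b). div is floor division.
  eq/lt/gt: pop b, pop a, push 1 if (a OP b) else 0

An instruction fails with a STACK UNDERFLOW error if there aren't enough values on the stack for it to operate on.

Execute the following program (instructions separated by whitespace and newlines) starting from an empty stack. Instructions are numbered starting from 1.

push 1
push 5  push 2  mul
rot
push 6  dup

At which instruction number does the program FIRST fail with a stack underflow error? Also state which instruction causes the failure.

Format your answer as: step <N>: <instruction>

Step 1 ('push 1'): stack = [1], depth = 1
Step 2 ('push 5'): stack = [1, 5], depth = 2
Step 3 ('push 2'): stack = [1, 5, 2], depth = 3
Step 4 ('mul'): stack = [1, 10], depth = 2
Step 5 ('rot'): needs 3 value(s) but depth is 2 — STACK UNDERFLOW

Answer: step 5: rot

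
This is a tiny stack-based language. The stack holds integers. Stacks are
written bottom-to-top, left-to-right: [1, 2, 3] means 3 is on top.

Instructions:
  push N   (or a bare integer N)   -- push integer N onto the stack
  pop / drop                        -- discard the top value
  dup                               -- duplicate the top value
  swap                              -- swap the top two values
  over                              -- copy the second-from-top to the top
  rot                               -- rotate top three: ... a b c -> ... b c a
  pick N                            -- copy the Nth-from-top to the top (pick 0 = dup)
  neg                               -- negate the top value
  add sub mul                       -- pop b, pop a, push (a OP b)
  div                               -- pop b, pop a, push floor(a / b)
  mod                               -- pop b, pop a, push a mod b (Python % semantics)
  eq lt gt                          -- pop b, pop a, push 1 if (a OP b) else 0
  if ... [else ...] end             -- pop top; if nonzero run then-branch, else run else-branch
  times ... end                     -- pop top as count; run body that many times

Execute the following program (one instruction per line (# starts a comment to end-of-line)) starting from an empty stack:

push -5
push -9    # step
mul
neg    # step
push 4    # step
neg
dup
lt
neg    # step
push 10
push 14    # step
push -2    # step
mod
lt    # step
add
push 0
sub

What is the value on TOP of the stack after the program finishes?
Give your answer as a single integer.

After 'push -5': [-5]
After 'push -9': [-5, -9]
After 'mul': [45]
After 'neg': [-45]
After 'push 4': [-45, 4]
After 'neg': [-45, -4]
After 'dup': [-45, -4, -4]
After 'lt': [-45, 0]
After 'neg': [-45, 0]
After 'push 10': [-45, 0, 10]
After 'push 14': [-45, 0, 10, 14]
After 'push -2': [-45, 0, 10, 14, -2]
After 'mod': [-45, 0, 10, 0]
After 'lt': [-45, 0, 0]
After 'add': [-45, 0]
After 'push 0': [-45, 0, 0]
After 'sub': [-45, 0]

Answer: 0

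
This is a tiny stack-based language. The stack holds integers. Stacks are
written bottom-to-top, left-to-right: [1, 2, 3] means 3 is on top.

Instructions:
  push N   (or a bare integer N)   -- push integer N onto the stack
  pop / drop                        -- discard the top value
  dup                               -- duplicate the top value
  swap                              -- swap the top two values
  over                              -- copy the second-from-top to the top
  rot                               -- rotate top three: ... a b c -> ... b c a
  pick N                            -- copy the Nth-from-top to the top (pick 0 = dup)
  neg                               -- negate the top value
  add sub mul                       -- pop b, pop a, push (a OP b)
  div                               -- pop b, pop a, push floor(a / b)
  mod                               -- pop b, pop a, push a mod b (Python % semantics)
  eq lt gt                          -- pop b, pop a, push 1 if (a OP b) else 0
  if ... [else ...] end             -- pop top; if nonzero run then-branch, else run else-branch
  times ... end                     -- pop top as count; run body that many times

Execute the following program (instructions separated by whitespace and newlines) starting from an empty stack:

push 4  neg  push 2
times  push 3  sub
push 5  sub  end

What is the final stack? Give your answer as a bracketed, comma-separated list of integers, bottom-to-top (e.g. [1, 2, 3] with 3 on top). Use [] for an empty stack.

Answer: [-20]

Derivation:
After 'push 4': [4]
After 'neg': [-4]
After 'push 2': [-4, 2]
After 'times': [-4]
After 'push 3': [-4, 3]
After 'sub': [-7]
After 'push 5': [-7, 5]
After 'sub': [-12]
After 'push 3': [-12, 3]
After 'sub': [-15]
After 'push 5': [-15, 5]
After 'sub': [-20]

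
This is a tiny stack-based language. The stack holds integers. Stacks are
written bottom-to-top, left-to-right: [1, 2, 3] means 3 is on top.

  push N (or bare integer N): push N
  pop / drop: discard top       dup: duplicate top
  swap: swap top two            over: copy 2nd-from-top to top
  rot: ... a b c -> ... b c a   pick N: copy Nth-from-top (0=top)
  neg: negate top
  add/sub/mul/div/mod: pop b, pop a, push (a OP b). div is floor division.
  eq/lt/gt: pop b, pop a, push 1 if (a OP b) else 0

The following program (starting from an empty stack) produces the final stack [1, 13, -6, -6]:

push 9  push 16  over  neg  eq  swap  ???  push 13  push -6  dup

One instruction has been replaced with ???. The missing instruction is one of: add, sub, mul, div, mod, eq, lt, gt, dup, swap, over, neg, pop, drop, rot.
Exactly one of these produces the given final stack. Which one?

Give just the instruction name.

Stack before ???: [0, 9]
Stack after ???:  [1]
The instruction that transforms [0, 9] -> [1] is: lt

Answer: lt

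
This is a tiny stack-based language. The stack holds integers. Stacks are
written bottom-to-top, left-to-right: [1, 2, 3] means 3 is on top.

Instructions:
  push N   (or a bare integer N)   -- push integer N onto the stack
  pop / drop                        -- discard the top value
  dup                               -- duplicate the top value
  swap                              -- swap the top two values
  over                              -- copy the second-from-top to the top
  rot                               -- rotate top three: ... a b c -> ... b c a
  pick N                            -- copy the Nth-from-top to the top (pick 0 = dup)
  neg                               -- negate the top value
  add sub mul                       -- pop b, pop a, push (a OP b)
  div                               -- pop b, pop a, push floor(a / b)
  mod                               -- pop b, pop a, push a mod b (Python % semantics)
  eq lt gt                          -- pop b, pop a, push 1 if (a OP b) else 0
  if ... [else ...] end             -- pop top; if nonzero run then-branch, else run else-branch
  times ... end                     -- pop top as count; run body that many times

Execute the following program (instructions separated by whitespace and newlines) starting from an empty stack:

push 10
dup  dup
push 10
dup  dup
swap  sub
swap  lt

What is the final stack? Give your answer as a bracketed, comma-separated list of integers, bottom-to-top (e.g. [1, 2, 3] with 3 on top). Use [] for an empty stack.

After 'push 10': [10]
After 'dup': [10, 10]
After 'dup': [10, 10, 10]
After 'push 10': [10, 10, 10, 10]
After 'dup': [10, 10, 10, 10, 10]
After 'dup': [10, 10, 10, 10, 10, 10]
After 'swap': [10, 10, 10, 10, 10, 10]
After 'sub': [10, 10, 10, 10, 0]
After 'swap': [10, 10, 10, 0, 10]
After 'lt': [10, 10, 10, 1]

Answer: [10, 10, 10, 1]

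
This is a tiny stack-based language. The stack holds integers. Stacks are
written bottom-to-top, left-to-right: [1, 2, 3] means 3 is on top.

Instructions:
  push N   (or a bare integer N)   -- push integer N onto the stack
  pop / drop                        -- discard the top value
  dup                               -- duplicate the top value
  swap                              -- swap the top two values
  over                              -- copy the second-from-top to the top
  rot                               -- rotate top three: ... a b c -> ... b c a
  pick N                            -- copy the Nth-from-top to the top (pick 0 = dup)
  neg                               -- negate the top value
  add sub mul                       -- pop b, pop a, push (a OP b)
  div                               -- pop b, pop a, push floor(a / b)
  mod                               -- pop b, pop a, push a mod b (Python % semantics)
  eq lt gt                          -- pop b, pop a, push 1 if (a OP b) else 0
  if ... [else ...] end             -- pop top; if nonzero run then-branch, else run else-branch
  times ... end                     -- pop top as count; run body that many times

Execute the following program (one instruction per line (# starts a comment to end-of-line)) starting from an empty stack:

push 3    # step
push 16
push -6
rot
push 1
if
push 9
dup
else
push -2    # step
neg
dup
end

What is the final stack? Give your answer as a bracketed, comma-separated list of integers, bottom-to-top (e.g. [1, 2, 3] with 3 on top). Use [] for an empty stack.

Answer: [16, -6, 3, 9, 9]

Derivation:
After 'push 3': [3]
After 'push 16': [3, 16]
After 'push -6': [3, 16, -6]
After 'rot': [16, -6, 3]
After 'push 1': [16, -6, 3, 1]
After 'if': [16, -6, 3]
After 'push 9': [16, -6, 3, 9]
After 'dup': [16, -6, 3, 9, 9]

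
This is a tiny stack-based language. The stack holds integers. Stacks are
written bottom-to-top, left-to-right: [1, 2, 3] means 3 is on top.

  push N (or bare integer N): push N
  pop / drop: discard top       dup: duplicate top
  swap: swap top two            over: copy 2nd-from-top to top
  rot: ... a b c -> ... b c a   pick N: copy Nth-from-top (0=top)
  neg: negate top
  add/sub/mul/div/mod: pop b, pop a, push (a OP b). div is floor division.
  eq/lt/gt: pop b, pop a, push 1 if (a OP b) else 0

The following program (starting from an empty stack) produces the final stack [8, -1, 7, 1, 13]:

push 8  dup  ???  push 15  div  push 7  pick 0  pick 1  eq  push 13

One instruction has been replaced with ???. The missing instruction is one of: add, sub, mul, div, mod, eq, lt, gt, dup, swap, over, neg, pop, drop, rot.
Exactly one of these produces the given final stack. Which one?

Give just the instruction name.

Answer: neg

Derivation:
Stack before ???: [8, 8]
Stack after ???:  [8, -8]
The instruction that transforms [8, 8] -> [8, -8] is: neg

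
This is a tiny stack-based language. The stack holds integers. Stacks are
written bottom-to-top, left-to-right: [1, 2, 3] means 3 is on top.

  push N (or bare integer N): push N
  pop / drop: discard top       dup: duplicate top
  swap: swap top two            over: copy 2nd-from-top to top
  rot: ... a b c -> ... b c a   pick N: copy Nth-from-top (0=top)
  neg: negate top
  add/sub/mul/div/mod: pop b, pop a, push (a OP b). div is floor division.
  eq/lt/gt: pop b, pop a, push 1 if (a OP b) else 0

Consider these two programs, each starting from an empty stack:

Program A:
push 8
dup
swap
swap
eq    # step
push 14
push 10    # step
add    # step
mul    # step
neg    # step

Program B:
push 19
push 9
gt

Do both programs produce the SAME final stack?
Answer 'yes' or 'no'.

Answer: no

Derivation:
Program A trace:
  After 'push 8': [8]
  After 'dup': [8, 8]
  After 'swap': [8, 8]
  After 'swap': [8, 8]
  After 'eq': [1]
  After 'push 14': [1, 14]
  After 'push 10': [1, 14, 10]
  After 'add': [1, 24]
  After 'mul': [24]
  After 'neg': [-24]
Program A final stack: [-24]

Program B trace:
  After 'push 19': [19]
  After 'push 9': [19, 9]
  After 'gt': [1]
Program B final stack: [1]
Same: no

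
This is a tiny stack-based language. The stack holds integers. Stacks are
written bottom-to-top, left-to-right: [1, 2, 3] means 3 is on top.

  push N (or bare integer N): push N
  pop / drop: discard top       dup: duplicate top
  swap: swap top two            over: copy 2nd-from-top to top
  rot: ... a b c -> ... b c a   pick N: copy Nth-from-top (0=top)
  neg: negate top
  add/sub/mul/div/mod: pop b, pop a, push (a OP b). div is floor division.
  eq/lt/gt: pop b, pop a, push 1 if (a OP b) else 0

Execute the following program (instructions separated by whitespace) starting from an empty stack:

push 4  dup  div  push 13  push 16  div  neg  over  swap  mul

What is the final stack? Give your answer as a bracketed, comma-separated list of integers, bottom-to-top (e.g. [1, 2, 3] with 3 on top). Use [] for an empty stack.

Answer: [1, 0]

Derivation:
After 'push 4': [4]
After 'dup': [4, 4]
After 'div': [1]
After 'push 13': [1, 13]
After 'push 16': [1, 13, 16]
After 'div': [1, 0]
After 'neg': [1, 0]
After 'over': [1, 0, 1]
After 'swap': [1, 1, 0]
After 'mul': [1, 0]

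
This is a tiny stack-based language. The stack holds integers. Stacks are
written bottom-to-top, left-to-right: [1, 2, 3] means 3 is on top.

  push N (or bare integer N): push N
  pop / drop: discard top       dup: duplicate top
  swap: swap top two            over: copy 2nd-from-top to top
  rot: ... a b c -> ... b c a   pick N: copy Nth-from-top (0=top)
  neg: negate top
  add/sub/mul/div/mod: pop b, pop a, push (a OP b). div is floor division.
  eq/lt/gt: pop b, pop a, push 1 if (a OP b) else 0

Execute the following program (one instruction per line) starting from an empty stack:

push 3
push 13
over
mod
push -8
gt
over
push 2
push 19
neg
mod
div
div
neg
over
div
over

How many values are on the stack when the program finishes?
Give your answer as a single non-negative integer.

After 'push 3': stack = [3] (depth 1)
After 'push 13': stack = [3, 13] (depth 2)
After 'over': stack = [3, 13, 3] (depth 3)
After 'mod': stack = [3, 1] (depth 2)
After 'push -8': stack = [3, 1, -8] (depth 3)
After 'gt': stack = [3, 1] (depth 2)
After 'over': stack = [3, 1, 3] (depth 3)
After 'push 2': stack = [3, 1, 3, 2] (depth 4)
After 'push 19': stack = [3, 1, 3, 2, 19] (depth 5)
After 'neg': stack = [3, 1, 3, 2, -19] (depth 5)
After 'mod': stack = [3, 1, 3, -17] (depth 4)
After 'div': stack = [3, 1, -1] (depth 3)
After 'div': stack = [3, -1] (depth 2)
After 'neg': stack = [3, 1] (depth 2)
After 'over': stack = [3, 1, 3] (depth 3)
After 'div': stack = [3, 0] (depth 2)
After 'over': stack = [3, 0, 3] (depth 3)

Answer: 3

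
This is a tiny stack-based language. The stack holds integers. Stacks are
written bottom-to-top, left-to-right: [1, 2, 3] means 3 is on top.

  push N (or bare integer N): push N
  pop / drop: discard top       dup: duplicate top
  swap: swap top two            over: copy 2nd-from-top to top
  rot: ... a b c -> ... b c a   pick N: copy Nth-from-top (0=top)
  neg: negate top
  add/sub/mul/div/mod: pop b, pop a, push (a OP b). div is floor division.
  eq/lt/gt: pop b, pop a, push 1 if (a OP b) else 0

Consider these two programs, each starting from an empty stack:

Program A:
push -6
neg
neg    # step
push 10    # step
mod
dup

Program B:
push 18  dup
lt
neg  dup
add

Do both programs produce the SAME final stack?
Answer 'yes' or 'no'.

Answer: no

Derivation:
Program A trace:
  After 'push -6': [-6]
  After 'neg': [6]
  After 'neg': [-6]
  After 'push 10': [-6, 10]
  After 'mod': [4]
  After 'dup': [4, 4]
Program A final stack: [4, 4]

Program B trace:
  After 'push 18': [18]
  After 'dup': [18, 18]
  After 'lt': [0]
  After 'neg': [0]
  After 'dup': [0, 0]
  After 'add': [0]
Program B final stack: [0]
Same: no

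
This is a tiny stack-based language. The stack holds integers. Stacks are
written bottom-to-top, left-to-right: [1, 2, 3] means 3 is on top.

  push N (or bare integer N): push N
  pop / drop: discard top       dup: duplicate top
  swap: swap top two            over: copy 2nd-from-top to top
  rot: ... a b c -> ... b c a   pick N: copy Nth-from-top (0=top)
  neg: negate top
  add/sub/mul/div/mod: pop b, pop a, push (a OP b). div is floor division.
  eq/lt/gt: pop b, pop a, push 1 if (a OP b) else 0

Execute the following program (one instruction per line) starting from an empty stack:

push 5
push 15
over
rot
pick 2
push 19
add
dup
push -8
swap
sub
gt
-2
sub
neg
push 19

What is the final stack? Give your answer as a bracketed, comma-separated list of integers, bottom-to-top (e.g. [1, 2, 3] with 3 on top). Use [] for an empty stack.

After 'push 5': [5]
After 'push 15': [5, 15]
After 'over': [5, 15, 5]
After 'rot': [15, 5, 5]
After 'pick 2': [15, 5, 5, 15]
After 'push 19': [15, 5, 5, 15, 19]
After 'add': [15, 5, 5, 34]
After 'dup': [15, 5, 5, 34, 34]
After 'push -8': [15, 5, 5, 34, 34, -8]
After 'swap': [15, 5, 5, 34, -8, 34]
After 'sub': [15, 5, 5, 34, -42]
After 'gt': [15, 5, 5, 1]
After 'push -2': [15, 5, 5, 1, -2]
After 'sub': [15, 5, 5, 3]
After 'neg': [15, 5, 5, -3]
After 'push 19': [15, 5, 5, -3, 19]

Answer: [15, 5, 5, -3, 19]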